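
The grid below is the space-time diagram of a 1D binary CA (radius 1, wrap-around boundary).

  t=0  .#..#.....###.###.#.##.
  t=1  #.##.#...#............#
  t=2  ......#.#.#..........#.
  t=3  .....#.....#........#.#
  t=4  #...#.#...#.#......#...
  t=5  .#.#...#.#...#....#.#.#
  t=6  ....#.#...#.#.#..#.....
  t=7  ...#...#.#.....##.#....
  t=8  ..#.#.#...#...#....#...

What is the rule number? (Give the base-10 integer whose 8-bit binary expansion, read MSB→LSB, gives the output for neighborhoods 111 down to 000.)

18

  ### -> .   bit 7 = 0  t=0,i=11
  ##. -> .   bit 6 = 0  t=0,i=12
  #.# -> .   bit 5 = 0  t=0,i=13
  #.. -> #   bit 4 = 1  t=0,i=2
  .## -> .   bit 3 = 0  t=0,i=10
  .#. -> .   bit 2 = 0  t=0,i=1
  ..# -> #   bit 1 = 1  t=0,i=0
  ... -> .   bit 0 = 0  t=0,i=6
  bits 00010010 = 18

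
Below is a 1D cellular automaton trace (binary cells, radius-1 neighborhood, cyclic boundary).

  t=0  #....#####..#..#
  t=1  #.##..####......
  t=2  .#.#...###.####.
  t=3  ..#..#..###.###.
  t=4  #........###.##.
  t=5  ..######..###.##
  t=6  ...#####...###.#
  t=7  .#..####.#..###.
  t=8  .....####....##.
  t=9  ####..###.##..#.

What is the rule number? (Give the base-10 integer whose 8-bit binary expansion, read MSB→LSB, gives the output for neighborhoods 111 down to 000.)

225

  nb ###: next=#  (t=0,i=6, bit7=1)
  nb ##.: next=#  (t=0,i=0, bit6=1)
  nb #.#: next=#  (t=1,i=1, bit5=1)
  nb #..: next=.  (t=0,i=1, bit4=0)
  nb .##: next=.  (t=0,i=5, bit3=0)
  nb .#.: next=.  (t=0,i=12, bit2=0)
  nb ..#: next=.  (t=0,i=4, bit1=0)
  nb ...: next=#  (t=0,i=2, bit0=1)
  bits 11100001 = 225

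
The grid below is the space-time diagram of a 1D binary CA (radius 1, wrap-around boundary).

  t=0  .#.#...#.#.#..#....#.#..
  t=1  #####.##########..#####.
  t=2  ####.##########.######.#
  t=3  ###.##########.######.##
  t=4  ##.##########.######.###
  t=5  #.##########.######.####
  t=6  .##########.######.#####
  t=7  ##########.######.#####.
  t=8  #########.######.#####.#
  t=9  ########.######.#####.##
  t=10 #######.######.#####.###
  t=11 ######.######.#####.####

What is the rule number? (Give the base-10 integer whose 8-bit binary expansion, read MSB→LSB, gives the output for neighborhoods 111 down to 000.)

190

  nb ###: next=#  (t=1,i=1, bit7=1)
  nb ##.: next=.  (t=1,i=4, bit6=0)
  nb #.#: next=#  (t=0,i=2, bit5=1)
  nb #..: next=#  (t=0,i=4, bit4=1)
  nb .##: next=#  (t=1,i=0, bit3=1)
  nb .#.: next=#  (t=0,i=1, bit2=1)
  nb ..#: next=#  (t=0,i=0, bit1=1)
  nb ...: next=.  (t=0,i=5, bit0=0)
  bits 10111110 = 190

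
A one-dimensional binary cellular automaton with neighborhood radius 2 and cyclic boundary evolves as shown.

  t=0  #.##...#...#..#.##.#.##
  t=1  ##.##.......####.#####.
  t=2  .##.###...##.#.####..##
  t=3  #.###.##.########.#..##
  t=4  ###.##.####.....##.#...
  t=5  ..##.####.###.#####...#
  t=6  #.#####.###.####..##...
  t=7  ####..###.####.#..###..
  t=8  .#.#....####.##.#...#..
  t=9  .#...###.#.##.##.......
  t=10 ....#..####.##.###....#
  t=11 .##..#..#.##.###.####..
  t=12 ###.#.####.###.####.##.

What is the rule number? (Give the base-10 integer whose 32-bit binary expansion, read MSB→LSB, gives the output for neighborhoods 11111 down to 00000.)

1034271338

  [31] ##### => .  t=1,i=19
  [30] ####. => .  t=1,i=14
  [29] ###.# => #  t=0,i=0
  [28] ###.. => #  t=2,i=6
  [27] ##.## => #  t=0,i=1
  [26] ##.#. => #  t=0,i=18
  [25] ##..# => .  t=2,i=19
  [24] ##... => #  t=0,i=4
  [23] #.### => #  t=0,i=21
  [22] #.##. => .  t=0,i=2
  [21] #.#.# => #  t=0,i=19
  [20] #.#.. => .  t=3,i=18
  [19] #..## => .  t=2,i=20
  [18] #..#. => #  t=0,i=13
  [17] #...# => .  t=0,i=5
  [16] #.... => #  t=1,i=6
  [15] .#### => #  t=1,i=13
  [14] .###. => .  t=0,i=22
  [13] .##.# => #  t=0,i=17
  [12] .##.. => #  t=0,i=3
  [11] .#.## => #  t=0,i=15
  [10] .#.#. => .  t=8,i=2
  [9] .#..# => #  t=0,i=12
  [8] .#... => .  t=0,i=8
  [7] ..### => .  t=1,i=12
  [6] ..##. => #  t=2,i=10
  [5] ..#.# => #  t=0,i=14
  [4] ..#.. => .  t=0,i=7
  [3] ...## => #  t=1,i=11
  [2] ...#. => .  t=0,i=6
  [1] ....# => #  t=1,i=10
  [0] ..... => .  t=1,i=7
  bits 00111101101001011011101001101010 = 1034271338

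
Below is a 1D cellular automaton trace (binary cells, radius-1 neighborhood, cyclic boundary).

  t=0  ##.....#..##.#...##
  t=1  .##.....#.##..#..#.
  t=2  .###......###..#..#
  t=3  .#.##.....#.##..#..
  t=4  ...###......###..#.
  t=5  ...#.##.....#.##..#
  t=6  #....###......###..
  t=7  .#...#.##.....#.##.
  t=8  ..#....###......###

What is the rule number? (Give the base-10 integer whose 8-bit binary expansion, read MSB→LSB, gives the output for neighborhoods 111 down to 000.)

88

  nb ###: next=.  (t=0,i=0, bit7=0)
  nb ##.: next=#  (t=0,i=1, bit6=1)
  nb #.#: next=.  (t=0,i=12, bit5=0)
  nb #..: next=#  (t=0,i=2, bit4=1)
  nb .##: next=#  (t=0,i=10, bit3=1)
  nb .#.: next=.  (t=0,i=7, bit2=0)
  nb ..#: next=.  (t=0,i=6, bit1=0)
  nb ...: next=.  (t=0,i=3, bit0=0)
  bits 01011000 = 88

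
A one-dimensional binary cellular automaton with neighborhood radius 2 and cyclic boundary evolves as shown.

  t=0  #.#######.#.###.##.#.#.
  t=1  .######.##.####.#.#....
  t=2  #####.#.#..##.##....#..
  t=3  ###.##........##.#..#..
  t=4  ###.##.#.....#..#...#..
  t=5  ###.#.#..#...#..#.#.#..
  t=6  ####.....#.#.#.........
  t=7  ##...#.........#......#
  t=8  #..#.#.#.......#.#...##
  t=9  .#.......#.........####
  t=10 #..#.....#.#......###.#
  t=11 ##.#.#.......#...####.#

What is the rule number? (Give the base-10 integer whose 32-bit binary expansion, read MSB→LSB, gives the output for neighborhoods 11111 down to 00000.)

2797852824

  ##### -> #   bit 31 = 1  t=0,i=4
  ####. -> .   bit 30 = 0  t=0,i=7
  ###.# -> #   bit 29 = 1  t=0,i=8
  ###.. -> .   bit 28 = 0  t=6,i=3
  ##.## -> .   bit 27 = 0  t=0,i=15
  ##.#. -> #   bit 26 = 1  t=0,i=9
  ##..# -> #   bit 25 = 1  t=8,i=1
  ##... -> .   bit 24 = 0  t=2,i=16
  #.### -> #   bit 23 = 1  t=0,i=2
  #.##. -> #   bit 22 = 1  t=0,i=16
  #.#.# -> .   bit 21 = 0  t=0,i=0
  #.#.. -> .   bit 20 = 0  t=1,i=18
  #..## -> .   bit 19 = 0  t=2,i=10
  #..#. -> .   bit 18 = 0  t=3,i=19
  #...# -> #   bit 17 = 1  t=4,i=18
  #.... -> #   bit 16 = 1  t=1,i=20
  .#### -> #   bit 15 = 1  t=0,i=3
  .###. -> #   bit 14 = 1  t=0,i=13
  .##.# -> .   bit 13 = 0  t=0,i=17
  .##.. -> #   bit 12 = 1  t=2,i=15
  .#.## -> #   bit 11 = 1  t=0,i=1
  .#.#. -> .   bit 10 = 0  t=0,i=20
  .#..# -> .   bit 9 = 0  t=2,i=9
  .#... -> .   bit 8 = 0  t=1,i=19
  ..### -> #   bit 7 = 1  t=1,i=1
  ..##. -> .   bit 6 = 0  t=2,i=11
  ..#.# -> .   bit 5 = 0  t=5,i=16
  ..#.. -> #   bit 4 = 1  t=2,i=20
  ...## -> #   bit 3 = 1  t=1,i=0
  ...#. -> .   bit 2 = 0  t=2,i=19
  ....# -> .   bit 1 = 0  t=1,i=22
  ..... -> .   bit 0 = 0  t=1,i=21
  bits 10100110110000111101100010011000 = 2797852824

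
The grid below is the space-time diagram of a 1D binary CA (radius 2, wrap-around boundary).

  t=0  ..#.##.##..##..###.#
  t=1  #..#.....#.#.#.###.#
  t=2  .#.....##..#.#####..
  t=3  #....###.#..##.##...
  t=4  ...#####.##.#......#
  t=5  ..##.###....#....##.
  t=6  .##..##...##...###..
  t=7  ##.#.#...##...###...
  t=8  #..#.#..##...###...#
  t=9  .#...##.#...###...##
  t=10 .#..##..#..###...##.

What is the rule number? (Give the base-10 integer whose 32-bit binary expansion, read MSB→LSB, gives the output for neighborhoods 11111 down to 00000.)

  #####|#  b31=1 t=2,i=15
  ####.|#  b30=1 t=2,i=16
  ###.#|#  b29=1 t=0,i=17
  ###..|.  b28=0 t=2,i=17
  ##.##|.  b27=0 t=0,i=6
  ##.#.|.  b26=0 t=0,i=18
  ##..#|#  b25=1 t=0,i=9
  ##...|.  b24=0 t=2,i=18
  #.###|#  b23=1 t=1,i=15
  #.##.|.  b22=0 t=0,i=4
  #.#.#|#  b21=1 t=1,i=11
  #.#..|#  b20=1 t=0,i=19
  #..##|.  b19=0 t=0,i=10
  #..#.|.  b18=0 t=0,i=1
  #...#|.  b17=0 t=2,i=19
  #....|.  b16=0 t=1,i=5
  .####|.  b15=0 t=2,i=14
  .###.|#  b14=1 t=0,i=16
  .##.#|.  b13=0 t=0,i=5
  .##..|.  b12=0 t=0,i=8
  .#.##|#  b11=1 t=0,i=3
  .#.#.|.  b10=0 t=1,i=10
  .#..#|#  b9=1 t=0,i=0
  .#...|.  b8=0 t=1,i=4
  ..###|#  b7=1 t=0,i=15
  ..##.|#  b6=1 t=0,i=11
  ..#.#|.  b5=0 t=0,i=2
  ..#..|.  b4=0 t=1,i=3
  ...##|#  b3=1 t=2,i=6
  ...#.|#  b2=1 t=1,i=8
  ....#|#  b1=1 t=1,i=7
  .....|.  b0=0 t=1,i=6
  bits 11100010101100000100101011001110 = 3803204302

3803204302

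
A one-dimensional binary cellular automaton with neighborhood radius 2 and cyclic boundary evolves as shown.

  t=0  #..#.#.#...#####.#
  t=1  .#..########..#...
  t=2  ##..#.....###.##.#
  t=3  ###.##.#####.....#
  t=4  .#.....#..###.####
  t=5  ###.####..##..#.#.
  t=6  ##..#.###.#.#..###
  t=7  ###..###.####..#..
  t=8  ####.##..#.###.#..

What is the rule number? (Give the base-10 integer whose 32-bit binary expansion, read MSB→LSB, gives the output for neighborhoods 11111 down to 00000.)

1471303135

  ##### -> .   bit 31 = 0  t=0,i=13
  ####. -> #   bit 30 = 1  t=0,i=14
  ###.# -> .   bit 29 = 0  t=0,i=15
  ###.. -> #   bit 28 = 1  t=1,i=11
  ##.## -> .   bit 27 = 0  t=0,i=16
  ##.#. -> #   bit 26 = 1  t=4,i=0
  ##..# -> #   bit 25 = 1  t=0,i=1
  ##... -> #   bit 24 = 1  t=3,i=12
  #.### -> #   bit 23 = 1  t=2,i=17
  #.##. -> .   bit 22 = 0  t=0,i=17
  #.#.# -> #   bit 21 = 1  t=0,i=5
  #.#.. -> #   bit 20 = 1  t=0,i=7
  #..## -> .   bit 19 = 0  t=1,i=3
  #..#. -> .   bit 18 = 0  t=0,i=2
  #...# -> #   bit 17 = 1  t=0,i=9
  #.... -> .   bit 16 = 0  t=1,i=16
  .#### -> .   bit 15 = 0  t=0,i=12
  .###. -> #   bit 14 = 1  t=2,i=0
  .##.# -> .   bit 13 = 0  t=2,i=15
  .##.. -> .   bit 12 = 0  t=0,i=0
  .#.## -> #   bit 11 = 1  t=5,i=17
  .#.#. -> #   bit 10 = 1  t=0,i=4
  .#..# -> .   bit 9 = 0  t=1,i=2
  .#... -> #   bit 8 = 1  t=0,i=8
  ..### -> #   bit 7 = 1  t=0,i=11
  ..##. -> #   bit 6 = 1  t=5,i=10
  ..#.# -> .   bit 5 = 0  t=0,i=3
  ..#.. -> #   bit 4 = 1  t=1,i=1
  ...## -> #   bit 3 = 1  t=0,i=10
  ...#. -> #   bit 2 = 1  t=1,i=0
  ....# -> #   bit 1 = 1  t=1,i=17
  ..... -> #   bit 0 = 1  t=2,i=7
  bits 01010111101100100100110111011111 = 1471303135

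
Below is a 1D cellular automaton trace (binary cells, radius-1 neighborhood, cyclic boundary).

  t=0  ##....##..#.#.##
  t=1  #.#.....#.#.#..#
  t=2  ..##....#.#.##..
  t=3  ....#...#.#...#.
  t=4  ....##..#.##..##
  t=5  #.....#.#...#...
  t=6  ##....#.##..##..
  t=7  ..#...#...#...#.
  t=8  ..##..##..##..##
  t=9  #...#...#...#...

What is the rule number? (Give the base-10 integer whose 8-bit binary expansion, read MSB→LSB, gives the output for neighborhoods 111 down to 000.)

148

  ###|#  b7=1 t=0,i=0
  ##.|.  b6=0 t=0,i=1
  #.#|.  b5=0 t=0,i=11
  #..|#  b4=1 t=0,i=2
  .##|.  b3=0 t=0,i=6
  .#.|#  b2=1 t=0,i=10
  ..#|.  b1=0 t=0,i=5
  ...|.  b0=0 t=0,i=3
  bits 10010100 = 148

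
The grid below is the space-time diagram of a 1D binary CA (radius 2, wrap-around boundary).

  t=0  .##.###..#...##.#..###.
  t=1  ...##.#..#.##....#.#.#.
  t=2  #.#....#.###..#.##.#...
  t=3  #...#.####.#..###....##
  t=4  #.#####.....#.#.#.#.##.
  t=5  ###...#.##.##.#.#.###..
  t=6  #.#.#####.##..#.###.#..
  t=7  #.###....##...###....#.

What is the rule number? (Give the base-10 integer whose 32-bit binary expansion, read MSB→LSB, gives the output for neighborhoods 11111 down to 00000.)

  #####|.  b31=0 t=4,i=4
  ####.|.  b30=0 t=3,i=8
  ###.#|.  b29=0 t=3,i=9
  ###..|#  b28=1 t=0,i=6
  ##.##|#  b27=1 t=0,i=3
  ##.#.|.  b26=0 t=0,i=15
  ##..#|.  b25=0 t=0,i=7
  ##...|.  b24=0 t=1,i=13
  #.###|#  b23=1 t=0,i=4
  #.##.|#  b22=1 t=1,i=11
  #.#.#|#  b21=1 t=1,i=19
  #.#..|.  b20=0 t=0,i=16
  #..##|.  b19=0 t=0,i=0
  #..#.|.  b18=0 t=0,i=8
  #...#|#  b17=1 t=0,i=11
  #....|#  b16=1 t=1,i=0
  .####|.  b15=0 t=3,i=7
  .###.|.  b14=0 t=0,i=5
  .##.#|.  b13=0 t=0,i=2
  .##..|.  b12=0 t=1,i=12
  .#.##|#  b11=1 t=1,i=10
  .#.#.|.  b10=0 t=1,i=18
  .#..#|#  b9=1 t=0,i=17
  .#...|.  b8=0 t=0,i=10
  ..###|#  b7=1 t=0,i=19
  ..##.|.  b6=0 t=0,i=1
  ..#.#|#  b5=1 t=1,i=9
  ..#..|#  b4=1 t=0,i=9
  ...##|#  b3=1 t=0,i=12
  ...#.|#  b2=1 t=1,i=16
  ....#|.  b1=0 t=1,i=1
  .....|#  b0=1 t=4,i=9
  bits 00011000111000110000101010111101 = 417532605

417532605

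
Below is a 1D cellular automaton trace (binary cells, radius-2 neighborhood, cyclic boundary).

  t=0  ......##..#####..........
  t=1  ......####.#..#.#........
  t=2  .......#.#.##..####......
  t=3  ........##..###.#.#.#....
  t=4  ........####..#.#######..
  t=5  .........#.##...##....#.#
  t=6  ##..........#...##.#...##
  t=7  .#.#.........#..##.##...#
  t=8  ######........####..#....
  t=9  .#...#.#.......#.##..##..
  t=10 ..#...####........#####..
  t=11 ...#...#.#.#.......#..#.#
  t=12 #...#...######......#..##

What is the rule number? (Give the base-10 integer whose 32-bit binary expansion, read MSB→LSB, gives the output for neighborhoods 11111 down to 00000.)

851031872

  ##### -> .   bit 31 = 0  t=0,i=12
  ####. -> .   bit 30 = 0  t=0,i=13
  ###.# -> #   bit 29 = 1  t=1,i=9
  ###.. -> #   bit 28 = 1  t=0,i=14
  ##.## -> .   bit 27 = 0  t=7,i=18
  ##.#. -> .   bit 26 = 0  t=1,i=10
  ##..# -> #   bit 25 = 1  t=0,i=8
  ##... -> .   bit 24 = 0  t=0,i=15
  #.### -> #   bit 23 = 1  t=4,i=16
  #.##. -> .   bit 22 = 0  t=2,i=11
  #.#.# -> #   bit 21 = 1  t=2,i=9
  #.#.. -> #   bit 20 = 1  t=1,i=11
  #..## -> #   bit 19 = 1  t=0,i=9
  #..#. -> .   bit 18 = 0  t=1,i=13
  #...# -> .   bit 17 = 0  t=5,i=14
  #.... -> #   bit 16 = 1  t=0,i=16
  .#### -> #   bit 15 = 1  t=0,i=11
  .###. -> .   bit 14 = 0  t=3,i=13
  .##.# -> #   bit 13 = 1  t=6,i=17
  .##.. -> #   bit 12 = 1  t=0,i=7
  .#.## -> .   bit 11 = 0  t=2,i=10
  .#.#. -> #   bit 10 = 1  t=1,i=15
  .#..# -> #   bit 9 = 1  t=1,i=12
  .#... -> #   bit 8 = 1  t=1,i=17
  ..### -> .   bit 7 = 0  t=0,i=10
  ..##. -> #   bit 6 = 1  t=0,i=6
  ..#.# -> .   bit 5 = 0  t=1,i=14
  ..#.. -> .   bit 4 = 0  t=6,i=12
  ...## -> .   bit 3 = 0  t=0,i=5
  ...#. -> .   bit 2 = 0  t=2,i=6
  ....# -> .   bit 1 = 0  t=0,i=4
  ..... -> .   bit 0 = 0  t=0,i=0
  bits 00110010101110011011011101000000 = 851031872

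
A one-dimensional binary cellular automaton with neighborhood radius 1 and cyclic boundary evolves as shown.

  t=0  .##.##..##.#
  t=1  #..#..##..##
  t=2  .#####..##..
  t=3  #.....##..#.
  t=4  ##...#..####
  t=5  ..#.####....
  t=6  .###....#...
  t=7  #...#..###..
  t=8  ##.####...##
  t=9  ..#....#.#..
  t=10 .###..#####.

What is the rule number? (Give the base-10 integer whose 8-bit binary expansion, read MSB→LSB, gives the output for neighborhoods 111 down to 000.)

54

  ### -> .   bit 7 = 0  t=1,i=11
  ##. -> .   bit 6 = 0  t=0,i=2
  #.# -> #   bit 5 = 1  t=0,i=0
  #.. -> #   bit 4 = 1  t=0,i=6
  .## -> .   bit 3 = 0  t=0,i=1
  .#. -> #   bit 2 = 1  t=0,i=11
  ..# -> #   bit 1 = 1  t=0,i=7
  ... -> .   bit 0 = 0  t=2,i=11
  bits 00110110 = 54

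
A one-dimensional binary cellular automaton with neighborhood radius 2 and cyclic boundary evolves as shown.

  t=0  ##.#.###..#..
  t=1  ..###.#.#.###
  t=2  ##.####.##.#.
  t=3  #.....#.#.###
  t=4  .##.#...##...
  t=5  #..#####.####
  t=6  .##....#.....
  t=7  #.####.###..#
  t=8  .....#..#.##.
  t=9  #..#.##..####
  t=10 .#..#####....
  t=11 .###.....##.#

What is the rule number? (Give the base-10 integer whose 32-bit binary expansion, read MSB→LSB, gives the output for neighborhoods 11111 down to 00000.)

662395674

  #####|.  b31=0 t=5,i=5
  ####.|.  b30=0 t=2,i=5
  ###.#|#  b29=1 t=1,i=4
  ###..|.  b28=0 t=0,i=7
  ##.##|.  b27=0 t=2,i=2
  ##.#.|#  b26=1 t=0,i=2
  ##..#|#  b25=1 t=0,i=8
  ##...|#  b24=1 t=3,i=1
  #.###|.  b23=0 t=0,i=5
  #.##.|#  b22=1 t=2,i=0
  #.#.#|#  b21=1 t=0,i=3
  #.#..|#  b20=1 t=4,i=4
  #..##|#  b19=1 t=0,i=12
  #..#.|.  b18=0 t=0,i=9
  #...#|#  b17=1 t=4,i=6
  #....|#  b16=1 t=3,i=2
  .####|.  b15=0 t=2,i=4
  .###.|#  b14=1 t=0,i=6
  .##.#|.  b13=0 t=0,i=1
  .##..|#  b12=1 t=4,i=9
  .#.##|#  b11=1 t=0,i=4
  .#.#.|.  b10=0 t=1,i=7
  .#..#|#  b9=1 t=0,i=11
  .#...|#  b8=1 t=4,i=5
  ..###|.  b7=0 t=1,i=2
  ..##.|.  b6=0 t=0,i=0
  ..#.#|.  b5=0 t=3,i=6
  ..#..|#  b4=1 t=0,i=10
  ...##|#  b3=1 t=4,i=0
  ...#.|.  b2=0 t=3,i=5
  ....#|#  b1=1 t=3,i=4
  .....|.  b0=0 t=3,i=3
  bits 00100111011110110101101100011010 = 662395674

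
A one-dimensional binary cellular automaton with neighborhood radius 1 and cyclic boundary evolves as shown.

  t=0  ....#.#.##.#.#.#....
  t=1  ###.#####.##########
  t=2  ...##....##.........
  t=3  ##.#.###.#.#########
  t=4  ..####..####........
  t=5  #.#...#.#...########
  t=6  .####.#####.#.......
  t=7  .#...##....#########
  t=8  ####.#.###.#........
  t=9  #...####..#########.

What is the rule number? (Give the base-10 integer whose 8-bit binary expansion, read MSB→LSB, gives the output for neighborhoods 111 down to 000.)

61

  [7] ### => .  t=1,i=0
  [6] ##. => .  t=0,i=9
  [5] #.# => #  t=0,i=5
  [4] #.. => #  t=0,i=16
  [3] .## => #  t=0,i=8
  [2] .#. => #  t=0,i=4
  [1] ..# => .  t=0,i=3
  [0] ... => #  t=0,i=0
  bits 00111101 = 61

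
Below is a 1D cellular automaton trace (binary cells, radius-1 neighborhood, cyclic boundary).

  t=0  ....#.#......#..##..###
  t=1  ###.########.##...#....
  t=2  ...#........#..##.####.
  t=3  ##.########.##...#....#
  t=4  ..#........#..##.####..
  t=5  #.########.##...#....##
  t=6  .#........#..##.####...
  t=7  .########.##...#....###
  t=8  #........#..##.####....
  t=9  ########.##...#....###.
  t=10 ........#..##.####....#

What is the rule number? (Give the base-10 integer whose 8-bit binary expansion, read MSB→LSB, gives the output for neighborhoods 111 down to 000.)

  [7] ### => .  t=0,i=21
  [6] ##. => .  t=0,i=17
  [5] #.# => #  t=0,i=5
  [4] #.. => #  t=0,i=0
  [3] .## => .  t=0,i=16
  [2] .#. => #  t=0,i=4
  [1] ..# => .  t=0,i=3
  [0] ... => #  t=0,i=1
  bits 00110101 = 53

53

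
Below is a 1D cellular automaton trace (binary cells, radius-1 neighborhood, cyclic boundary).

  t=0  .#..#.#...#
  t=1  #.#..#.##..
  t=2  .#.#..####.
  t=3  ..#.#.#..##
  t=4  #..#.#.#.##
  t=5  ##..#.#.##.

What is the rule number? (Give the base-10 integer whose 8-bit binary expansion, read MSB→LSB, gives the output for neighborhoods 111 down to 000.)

  ###|.  b7=0 t=2,i=7
  ##.|#  b6=1 t=1,i=8
  #.#|#  b5=1 t=0,i=0
  #..|#  b4=1 t=0,i=2
  .##|#  b3=1 t=1,i=7
  .#.|.  b2=0 t=0,i=1
  ..#|.  b1=0 t=0,i=3
  ...|#  b0=1 t=0,i=8
  bits 01111001 = 121

121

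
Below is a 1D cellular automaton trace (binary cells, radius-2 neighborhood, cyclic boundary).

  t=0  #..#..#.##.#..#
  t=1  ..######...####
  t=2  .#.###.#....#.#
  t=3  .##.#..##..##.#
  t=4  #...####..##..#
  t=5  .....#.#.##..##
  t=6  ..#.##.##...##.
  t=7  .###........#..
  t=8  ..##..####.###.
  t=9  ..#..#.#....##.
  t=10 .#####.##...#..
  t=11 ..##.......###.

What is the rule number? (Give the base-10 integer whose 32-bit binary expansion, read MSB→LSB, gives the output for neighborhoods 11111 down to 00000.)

  nb #####: next=#  (t=1,i=4, bit31=1)
  nb ####.: next=.  (t=1,i=6, bit30=0)
  nb ###.#: next=.  (t=2,i=5, bit29=0)
  nb ###..: next=#  (t=1,i=7, bit28=1)
  nb ##.##: next=.  (t=6,i=6, bit27=0)
  nb ##.#.: next=.  (t=0,i=10, bit26=0)
  nb ##..#: next=.  (t=0,i=1, bit25=0)
  nb ##...: next=.  (t=1,i=8, bit24=0)
  nb #.###: next=.  (t=2,i=3, bit23=0)
  nb #.##.: next=.  (t=0,i=8, bit22=0)
  nb #.#.#: next=#  (t=2,i=1, bit21=1)
  nb #.#..: next=#  (t=0,i=11, bit20=1)
  nb #..##: next=#  (t=0,i=13, bit19=1)
  nb #..#.: next=#  (t=0,i=2, bit18=1)
  nb #...#: next=.  (t=1,i=9, bit17=0)
  nb #....: next=.  (t=2,i=9, bit16=0)
  nb .####: next=#  (t=1,i=3, bit15=1)
  nb .###.: next=#  (t=2,i=4, bit14=1)
  nb .##.#: next=.  (t=0,i=9, bit13=0)
  nb .##..: next=.  (t=0,i=0, bit12=0)
  nb .#.##: next=#  (t=0,i=7, bit11=1)
  nb .#.#.: next=.  (t=2,i=0, bit10=0)
  nb .#..#: next=#  (t=0,i=4, bit9=1)
  nb .#...: next=#  (t=2,i=8, bit8=1)
  nb ..###: next=.  (t=1,i=2, bit7=0)
  nb ..##.: next=#  (t=0,i=14, bit6=1)
  nb ..#.#: next=#  (t=0,i=6, bit5=1)
  nb ..#..: next=#  (t=0,i=3, bit4=1)
  nb ...##: next=.  (t=1,i=10, bit3=0)
  nb ...#.: next=#  (t=2,i=11, bit2=1)
  nb ....#: next=.  (t=2,i=10, bit1=0)
  nb .....: next=#  (t=5,i=2, bit0=1)
  bits 10010000001111001100101101110101 = 2419903349

2419903349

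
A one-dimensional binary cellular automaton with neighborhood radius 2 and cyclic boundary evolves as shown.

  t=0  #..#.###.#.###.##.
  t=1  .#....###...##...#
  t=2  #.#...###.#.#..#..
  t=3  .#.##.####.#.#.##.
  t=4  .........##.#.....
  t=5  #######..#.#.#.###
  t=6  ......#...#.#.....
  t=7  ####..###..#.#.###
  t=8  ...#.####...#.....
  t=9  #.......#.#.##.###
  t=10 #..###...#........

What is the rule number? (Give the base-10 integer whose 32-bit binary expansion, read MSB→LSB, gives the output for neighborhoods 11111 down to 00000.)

  [31] ##### => .  t=5,i=0
  [30] ####. => .  t=3,i=8
  [29] ###.# => #  t=0,i=7
  [28] ###.. => #  t=1,i=8
  [27] ##.## => .  t=0,i=14
  [26] ##.#. => #  t=0,i=8
  [25] ##..# => .  t=3,i=17
  [24] ##... => .  t=1,i=9
  [23] #.### => .  t=0,i=5
  [22] #.##. => .  t=0,i=15
  [21] #.#.# => .  t=0,i=9
  [20] #.#.. => .  t=0,i=0
  [19] #..## => #  t=7,i=5
  [18] #..#. => .  t=0,i=2
  [17] #...# => #  t=1,i=10
  [16] #.... => .  t=1,i=3
  [15] .#### => .  t=3,i=7
  [14] .###. => #  t=0,i=6
  [13] .##.# => .  t=0,i=16
  [12] .##.. => .  t=1,i=13
  [11] .#.## => .  t=0,i=4
  [10] .#.#. => #  t=1,i=0
  [9] .#..# => #  t=0,i=1
  [8] .#... => #  t=1,i=2
  [7] ..### => #  t=1,i=6
  [6] ..##. => #  t=1,i=12
  [5] ..#.# => .  t=0,i=3
  [4] ..#.. => #  t=2,i=15
  [3] ...## => .  t=1,i=5
  [2] ...#. => .  t=1,i=16
  [1] ....# => .  t=1,i=4
  [0] ..... => #  t=4,i=0
  bits 00110100000010100100011111010001 = 873088977

873088977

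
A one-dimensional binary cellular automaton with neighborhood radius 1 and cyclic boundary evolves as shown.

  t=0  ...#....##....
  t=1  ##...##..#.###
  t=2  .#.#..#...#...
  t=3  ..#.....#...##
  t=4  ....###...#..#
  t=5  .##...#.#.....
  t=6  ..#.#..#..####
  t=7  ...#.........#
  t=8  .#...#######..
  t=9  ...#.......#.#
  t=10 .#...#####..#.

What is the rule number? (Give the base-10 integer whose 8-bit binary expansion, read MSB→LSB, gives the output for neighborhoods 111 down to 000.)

97

  ###|.  b7=0 t=1,i=0
  ##.|#  b6=1 t=0,i=9
  #.#|#  b5=1 t=1,i=10
  #..|.  b4=0 t=0,i=4
  .##|.  b3=0 t=0,i=8
  .#.|.  b2=0 t=0,i=3
  ..#|.  b1=0 t=0,i=2
  ...|#  b0=1 t=0,i=0
  bits 01100001 = 97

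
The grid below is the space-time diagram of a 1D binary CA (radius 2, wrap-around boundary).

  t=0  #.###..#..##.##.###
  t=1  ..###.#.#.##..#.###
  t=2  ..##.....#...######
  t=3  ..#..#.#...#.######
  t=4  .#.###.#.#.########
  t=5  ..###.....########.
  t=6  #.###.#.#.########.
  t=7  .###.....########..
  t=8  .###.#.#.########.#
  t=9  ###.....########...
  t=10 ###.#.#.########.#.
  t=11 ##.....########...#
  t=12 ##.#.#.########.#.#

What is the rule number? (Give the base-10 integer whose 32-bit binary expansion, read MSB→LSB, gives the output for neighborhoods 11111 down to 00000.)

  #####|#  b31=1 t=2,i=15
  ####.|#  b30=1 t=0,i=18
  ###.#|.  b29=0 t=0,i=0
  ###..|#  b28=1 t=0,i=4
  ##.##|.  b27=0 t=0,i=1
  ##.#.|.  b26=0 t=1,i=5
  ##..#|.  b25=0 t=0,i=5
  ##...|.  b24=0 t=2,i=4
  #.###|#  b23=1 t=0,i=2
  #.##.|.  b22=0 t=0,i=13
  #.#.#|.  b21=0 t=1,i=6
  #.#..|#  b20=1 t=3,i=7
  #..##|.  b19=0 t=0,i=9
  #..#.|#  b18=1 t=0,i=6
  #...#|#  b17=1 t=2,i=11
  #....|#  b16=1 t=2,i=5
  .####|#  b15=1 t=0,i=17
  .###.|#  b14=1 t=0,i=3
  .##.#|#  b13=1 t=0,i=11
  .##..|.  b12=0 t=1,i=11
  .#.##|#  b11=1 t=1,i=9
  .#.#.|.  b10=0 t=1,i=7
  .#..#|#  b9=1 t=0,i=8
  .#...|.  b8=0 t=2,i=10
  ..###|#  b7=1 t=1,i=2
  ..##.|#  b6=1 t=0,i=10
  ..#.#|#  b5=1 t=1,i=14
  ..#..|.  b4=0 t=0,i=7
  ...##|.  b3=0 t=2,i=12
  ...#.|.  b2=0 t=2,i=8
  ....#|#  b1=1 t=2,i=7
  .....|.  b0=0 t=2,i=6
  bits 11010000100101111110101011100010 = 3499616994

3499616994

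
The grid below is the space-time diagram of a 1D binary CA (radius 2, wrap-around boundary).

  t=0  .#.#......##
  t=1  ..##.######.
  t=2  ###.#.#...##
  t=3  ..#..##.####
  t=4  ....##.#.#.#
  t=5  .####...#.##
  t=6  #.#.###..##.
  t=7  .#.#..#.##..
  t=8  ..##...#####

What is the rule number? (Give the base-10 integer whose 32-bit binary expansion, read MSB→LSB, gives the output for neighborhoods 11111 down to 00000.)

962305227

  #####|.  b31=0 t=1,i=7
  ####.|.  b30=0 t=1,i=9
  ###.#|#  b29=1 t=2,i=2
  ###..|#  b28=1 t=1,i=10
  ##.##|#  b27=1 t=1,i=4
  ##.#.|.  b26=0 t=0,i=0
  ##..#|.  b25=0 t=3,i=0
  ##...|#  b24=1 t=1,i=11
  #.###|.  b23=0 t=1,i=5
  #.##.|#  b22=1 t=5,i=10
  #.#.#|.  b21=0 t=0,i=1
  #.#..|#  b20=1 t=0,i=3
  #..##|#  b19=1 t=3,i=4
  #..#.|.  b18=0 t=3,i=1
  #...#|#  b17=1 t=1,i=0
  #....|#  b16=1 t=0,i=5
  .####|#  b15=1 t=1,i=6
  .###.|.  b14=0 t=6,i=5
  .##.#|.  b13=0 t=0,i=11
  .##..|#  b12=1 t=7,i=9
  .#.##|#  b11=1 t=5,i=9
  .#.#.|#  b10=1 t=0,i=2
  .#..#|.  b9=0 t=3,i=3
  .#...|.  b8=0 t=0,i=4
  ..###|#  b7=1 t=2,i=10
  ..##.|#  b6=1 t=0,i=10
  ..#.#|.  b5=0 t=5,i=8
  ..#..|.  b4=0 t=3,i=2
  ...##|#  b3=1 t=0,i=9
  ...#.|.  b2=0 t=5,i=7
  ....#|#  b1=1 t=0,i=8
  .....|#  b0=1 t=0,i=6
  bits 00111001010110111001110011001011 = 962305227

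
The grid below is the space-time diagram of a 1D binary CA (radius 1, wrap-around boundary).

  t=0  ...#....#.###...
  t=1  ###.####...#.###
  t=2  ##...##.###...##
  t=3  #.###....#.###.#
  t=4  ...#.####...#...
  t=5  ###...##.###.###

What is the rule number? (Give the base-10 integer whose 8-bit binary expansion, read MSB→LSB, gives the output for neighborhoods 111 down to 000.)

  ###|#  b7=1 t=0,i=11
  ##.|.  b6=0 t=0,i=12
  #.#|.  b5=0 t=0,i=9
  #..|#  b4=1 t=0,i=4
  .##|.  b3=0 t=0,i=10
  .#.|.  b2=0 t=0,i=3
  ..#|#  b1=1 t=0,i=2
  ...|#  b0=1 t=0,i=0
  bits 10010011 = 147

147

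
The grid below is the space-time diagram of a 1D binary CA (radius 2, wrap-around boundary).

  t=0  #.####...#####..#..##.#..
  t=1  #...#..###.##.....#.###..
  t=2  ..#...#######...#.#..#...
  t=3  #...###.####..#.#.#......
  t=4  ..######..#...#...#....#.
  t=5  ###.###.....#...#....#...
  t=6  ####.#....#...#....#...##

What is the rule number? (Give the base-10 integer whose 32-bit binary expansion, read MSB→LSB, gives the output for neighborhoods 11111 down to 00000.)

3965350058

  ##### -> #   bit 31 = 1  t=0,i=11
  ####. -> #   bit 30 = 1  t=0,i=4
  ###.# -> #   bit 29 = 1  t=1,i=9
  ###.. -> .   bit 28 = 0  t=0,i=5
  ##.## -> #   bit 27 = 1  t=1,i=10
  ##.#. -> #   bit 26 = 1  t=0,i=21
  ##..# -> .   bit 25 = 0  t=0,i=14
  ##... -> .   bit 24 = 0  t=0,i=6
  #.### -> .   bit 23 = 0  t=0,i=2
  #.##. -> #   bit 22 = 1  t=1,i=11
  #.#.# -> .   bit 21 = 0  t=3,i=16
  #.#.. -> #   bit 20 = 1  t=0,i=22
  #..## -> #   bit 19 = 1  t=0,i=18
  #..#. -> .   bit 18 = 0  t=0,i=15
  #...# -> #   bit 17 = 1  t=0,i=7
  #.... -> .   bit 16 = 0  t=1,i=14
  .#### -> .   bit 15 = 0  t=0,i=3
  .###. -> #   bit 14 = 1  t=1,i=8
  .##.# -> #   bit 13 = 1  t=0,i=20
  .##.. -> #   bit 12 = 1  t=1,i=12
  .#.## -> .   bit 11 = 0  t=0,i=1
  .#.#. -> .   bit 10 = 0  t=2,i=17
  .#..# -> .   bit 9 = 0  t=0,i=17
  .#... -> .   bit 8 = 0  t=1,i=1
  ..### -> #   bit 7 = 1  t=0,i=9
  ..##. -> .   bit 6 = 0  t=0,i=19
  ..#.# -> #   bit 5 = 1  t=0,i=0
  ..#.. -> .   bit 4 = 0  t=0,i=16
  ...## -> #   bit 3 = 1  t=0,i=8
  ...#. -> .   bit 2 = 0  t=1,i=3
  ....# -> #   bit 1 = 1  t=1,i=16
  ..... -> .   bit 0 = 0  t=1,i=15
  bits 11101100010110100111000010101010 = 3965350058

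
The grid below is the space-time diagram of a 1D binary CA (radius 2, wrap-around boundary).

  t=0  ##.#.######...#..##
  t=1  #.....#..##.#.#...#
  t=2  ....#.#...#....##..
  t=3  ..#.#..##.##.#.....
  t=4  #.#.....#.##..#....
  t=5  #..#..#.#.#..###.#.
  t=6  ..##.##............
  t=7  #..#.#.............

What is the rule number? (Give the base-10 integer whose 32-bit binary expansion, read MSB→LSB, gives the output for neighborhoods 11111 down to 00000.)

  nb #####: next=.  (t=0,i=7, bit31=0)
  nb ####.: next=#  (t=0,i=0, bit30=1)
  nb ###.#: next=.  (t=0,i=1, bit29=0)
  nb ###..: next=#  (t=0,i=10, bit28=1)
  nb ##.##: next=.  (t=3,i=9, bit27=0)
  nb ##.#.: next=.  (t=0,i=2, bit26=0)
  nb ##..#: next=.  (t=4,i=12, bit25=0)
  nb ##...: next=.  (t=0,i=11, bit24=0)
  nb #.###: next=.  (t=0,i=5, bit23=0)
  nb #.##.: next=#  (t=3,i=10, bit22=1)
  nb #.#.#: next=.  (t=0,i=3, bit21=0)
  nb #.#..: next=.  (t=1,i=14, bit20=0)
  nb #..##: next=.  (t=0,i=16, bit19=0)
  nb #..#.: next=#  (t=4,i=13, bit18=1)
  nb #...#: next=#  (t=0,i=12, bit17=1)
  nb #....: next=.  (t=1,i=2, bit16=0)
  nb .####: next=#  (t=0,i=6, bit15=1)
  nb .###.: next=.  (t=5,i=14, bit14=0)
  nb .##.#: next=#  (t=1,i=10, bit13=1)
  nb .##..: next=.  (t=1,i=0, bit12=0)
  nb .#.##: next=.  (t=0,i=4, bit11=0)
  nb .#.#.: next=.  (t=1,i=13, bit10=0)
  nb .#..#: next=.  (t=0,i=15, bit9=0)
  nb .#...: next=#  (t=1,i=15, bit8=1)
  nb ..###: next=.  (t=0,i=17, bit7=0)
  nb ..##.: next=.  (t=1,i=9, bit6=0)
  nb ..#.#: next=#  (t=2,i=4, bit5=1)
  nb ..#..: next=#  (t=0,i=14, bit4=1)
  nb ...##: next=.  (t=1,i=17, bit3=0)
  nb ...#.: next=.  (t=0,i=13, bit2=0)
  nb ....#: next=#  (t=1,i=4, bit1=1)
  nb .....: next=.  (t=1,i=3, bit0=0)
  bits 01010000010001101010000100110010 = 1346806066

1346806066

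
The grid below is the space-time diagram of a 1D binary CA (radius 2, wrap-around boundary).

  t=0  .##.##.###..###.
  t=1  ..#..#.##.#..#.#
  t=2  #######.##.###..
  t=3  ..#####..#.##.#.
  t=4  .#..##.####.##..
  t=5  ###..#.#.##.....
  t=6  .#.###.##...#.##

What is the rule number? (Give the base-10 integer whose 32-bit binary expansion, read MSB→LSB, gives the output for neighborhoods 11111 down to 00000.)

  [31] ##### => #  t=2,i=2
  [30] ####. => #  t=2,i=5
  [29] ###.# => #  t=2,i=6
  [28] ###.. => .  t=0,i=9
  [27] ##.## => .  t=0,i=3
  [26] ##.#. => #  t=1,i=9
  [25] ##..# => #  t=0,i=10
  [24] ##... => .  t=4,i=14
  [23] #.### => #  t=0,i=7
  [22] #.##. => .  t=0,i=4
  [21] #.#.# => #  t=5,i=7
  [20] #.#.. => .  t=1,i=10
  [19] #..## => .  t=0,i=0
  [18] #..#. => #  t=1,i=1
  [17] #...# => .  t=3,i=0
  [16] #.... => #  t=5,i=12
  [15] .#### => .  t=2,i=1
  [14] .###. => #  t=0,i=8
  [13] .##.# => #  t=0,i=2
  [12] .##.. => .  t=4,i=13
  [11] .#.## => #  t=1,i=6
  [10] .#.#. => .  t=1,i=14
  [9] .#..# => #  t=1,i=0
  [8] .#... => .  t=3,i=15
  [7] ..### => .  t=0,i=12
  [6] ..##. => .  t=0,i=1
  [5] ..#.# => #  t=1,i=5
  [4] ..#.. => #  t=1,i=2
  [3] ...## => #  t=3,i=1
  [2] ...#. => #  t=4,i=0
  [1] ....# => #  t=5,i=14
  [0] ..... => .  t=5,i=13
  bits 11100110101001010110101000111110 = 3869600318

3869600318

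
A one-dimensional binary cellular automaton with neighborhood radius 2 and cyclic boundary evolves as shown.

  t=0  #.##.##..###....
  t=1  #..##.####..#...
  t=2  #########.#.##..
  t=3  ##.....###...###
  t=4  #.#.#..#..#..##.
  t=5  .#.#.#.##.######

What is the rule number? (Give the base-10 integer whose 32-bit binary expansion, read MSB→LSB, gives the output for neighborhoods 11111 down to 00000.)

1871230961

  #####|.  b31=0 t=2,i=2
  ####.|#  b30=1 t=1,i=8
  ###.#|#  b29=1 t=2,i=8
  ###..|.  b28=0 t=0,i=11
  ##.##|#  b27=1 t=0,i=4
  ##.#.|#  b26=1 t=2,i=9
  ##..#|#  b25=1 t=0,i=7
  ##...|#  b24=1 t=0,i=12
  #.###|#  b23=1 t=1,i=6
  #.##.|.  b22=0 t=0,i=2
  #.#.#|.  b21=0 t=2,i=10
  #.#..|.  b20=0 t=4,i=4
  #..##|#  b19=1 t=0,i=8
  #..#.|.  b18=0 t=1,i=11
  #...#|.  b17=0 t=1,i=14
  #....|.  b16=0 t=0,i=13
  .####|#  b15=1 t=1,i=7
  .###.|.  b14=0 t=0,i=10
  .##.#|#  b13=1 t=0,i=3
  .##..|#  b12=1 t=0,i=6
  .#.##|.  b11=0 t=0,i=1
  .#.#.|#  b10=1 t=4,i=1
  .#..#|#  b9=1 t=1,i=1
  .#...|#  b8=1 t=1,i=13
  ..###|#  b7=1 t=0,i=9
  ..##.|#  b6=1 t=1,i=3
  ..#.#|#  b5=1 t=0,i=0
  ..#..|#  b4=1 t=1,i=0
  ...##|.  b3=0 t=3,i=6
  ...#.|.  b2=0 t=0,i=15
  ....#|.  b1=0 t=0,i=14
  .....|#  b0=1 t=3,i=4
  bits 01101111100010001011011111110001 = 1871230961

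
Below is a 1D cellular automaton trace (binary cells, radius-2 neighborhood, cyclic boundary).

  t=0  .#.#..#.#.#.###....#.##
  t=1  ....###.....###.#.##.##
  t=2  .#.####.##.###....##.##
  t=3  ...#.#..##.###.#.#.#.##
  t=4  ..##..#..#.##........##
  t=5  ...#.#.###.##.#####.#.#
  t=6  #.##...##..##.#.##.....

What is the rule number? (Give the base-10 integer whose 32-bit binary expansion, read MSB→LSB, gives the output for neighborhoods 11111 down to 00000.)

  ##### -> #   bit 31 = 1  t=5,i=16
  ####. -> #   bit 30 = 1  t=2,i=5
  ###.# -> .   bit 29 = 0  t=1,i=14
  ###.. -> #   bit 28 = 1  t=0,i=14
  ##.## -> .   bit 27 = 0  t=1,i=20
  ##.#. -> .   bit 26 = 0  t=0,i=0
  ##..# -> .   bit 25 = 0  t=4,i=0
  ##... -> .   bit 24 = 0  t=0,i=15
  #.### -> #   bit 23 = 1  t=0,i=12
  #.##. -> #   bit 22 = 1  t=0,i=21
  #.#.# -> .   bit 21 = 0  t=0,i=1
  #.#.. -> .   bit 20 = 0  t=0,i=3
  #..## -> .   bit 19 = 0  t=3,i=7
  #..#. -> #   bit 18 = 1  t=0,i=5
  #...# -> .   bit 17 = 0  t=3,i=1
  #.... -> #   bit 16 = 1  t=0,i=16
  .#### -> .   bit 15 = 0  t=2,i=4
  .###. -> #   bit 14 = 1  t=0,i=13
  .##.# -> #   bit 13 = 1  t=0,i=22
  .##.. -> #   bit 12 = 1  t=1,i=22
  .#.## -> .   bit 11 = 0  t=0,i=11
  .#.#. -> .   bit 10 = 0  t=0,i=2
  .#..# -> #   bit 9 = 1  t=0,i=4
  .#... -> #   bit 8 = 1  t=5,i=0
  ..### -> #   bit 7 = 1  t=1,i=4
  ..##. -> .   bit 6 = 0  t=2,i=18
  ..#.# -> #   bit 5 = 1  t=0,i=6
  ..#.. -> .   bit 4 = 0  t=4,i=6
  ...## -> #   bit 3 = 1  t=1,i=3
  ...#. -> #   bit 2 = 1  t=0,i=18
  ....# -> .   bit 1 = 0  t=0,i=17
  ..... -> #   bit 0 = 1  t=1,i=9
  bits 11010000110001010111001110101101 = 3502601133

3502601133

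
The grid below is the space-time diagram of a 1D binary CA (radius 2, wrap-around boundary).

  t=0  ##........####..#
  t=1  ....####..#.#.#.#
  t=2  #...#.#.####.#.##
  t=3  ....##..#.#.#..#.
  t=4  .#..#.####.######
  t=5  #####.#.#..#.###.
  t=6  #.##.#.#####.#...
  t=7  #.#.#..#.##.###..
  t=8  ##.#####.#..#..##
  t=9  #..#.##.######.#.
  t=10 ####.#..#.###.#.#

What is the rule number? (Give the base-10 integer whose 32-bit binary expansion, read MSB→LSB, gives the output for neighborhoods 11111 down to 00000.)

  #####|#  b31=1 t=4,i=13
  ####.|#  b30=1 t=0,i=12
  ###.#|.  b29=0 t=2,i=11
  ###..|.  b28=0 t=0,i=1
  ##.##|.  b27=0 t=4,i=10
  ##.#.|#  b26=1 t=2,i=12
  ##..#|#  b25=1 t=0,i=14
  ##...|.  b24=0 t=0,i=2
  #.###|#  b23=1 t=2,i=8
  #.##.|#  b22=1 t=6,i=2
  #.#.#|.  b21=0 t=1,i=12
  #.#..|#  b20=1 t=1,i=16
  #..##|.  b19=0 t=0,i=15
  #..#.|#  b18=1 t=1,i=9
  #...#|.  b17=0 t=2,i=2
  #....|.  b16=0 t=0,i=3
  .####|.  b15=0 t=0,i=11
  .###.|.  b14=0 t=0,i=0
  .##.#|.  b13=0 t=6,i=3
  .##..|.  b12=0 t=3,i=5
  .#.##|.  b11=0 t=2,i=7
  .#.#.|#  b10=1 t=1,i=11
  .#..#|#  b9=1 t=3,i=13
  .#...|#  b8=1 t=1,i=0
  ..###|#  b7=1 t=0,i=10
  ..##.|#  b6=1 t=3,i=4
  ..#.#|#  b5=1 t=1,i=10
  ..#..|#  b4=1 t=3,i=15
  ...##|.  b3=0 t=0,i=9
  ...#.|.  b2=0 t=2,i=3
  ....#|.  b1=0 t=0,i=8
  .....|#  b0=1 t=0,i=4
  bits 11000110110101000000011111110001 = 3335784433

3335784433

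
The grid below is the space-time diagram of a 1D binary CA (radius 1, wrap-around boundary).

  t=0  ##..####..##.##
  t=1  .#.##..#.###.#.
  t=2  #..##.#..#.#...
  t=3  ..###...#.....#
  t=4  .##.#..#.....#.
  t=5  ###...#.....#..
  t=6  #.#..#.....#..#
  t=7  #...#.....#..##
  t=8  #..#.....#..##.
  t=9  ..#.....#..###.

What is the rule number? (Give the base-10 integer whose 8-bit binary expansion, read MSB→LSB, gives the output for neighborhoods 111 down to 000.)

74

  ###|.  b7=0 t=0,i=0
  ##.|#  b6=1 t=0,i=1
  #.#|.  b5=0 t=0,i=12
  #..|.  b4=0 t=0,i=2
  .##|#  b3=1 t=0,i=4
  .#.|.  b2=0 t=1,i=1
  ..#|#  b1=1 t=0,i=3
  ...|.  b0=0 t=2,i=13
  bits 01001010 = 74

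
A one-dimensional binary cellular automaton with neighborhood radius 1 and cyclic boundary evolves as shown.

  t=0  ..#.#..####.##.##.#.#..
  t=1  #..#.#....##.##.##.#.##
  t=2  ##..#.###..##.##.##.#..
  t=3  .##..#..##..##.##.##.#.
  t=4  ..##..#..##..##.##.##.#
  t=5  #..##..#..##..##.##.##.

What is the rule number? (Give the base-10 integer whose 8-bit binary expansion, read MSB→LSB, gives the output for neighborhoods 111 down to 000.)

113

  nb ###: next=.  (t=0,i=8, bit7=0)
  nb ##.: next=#  (t=0,i=10, bit6=1)
  nb #.#: next=#  (t=0,i=3, bit5=1)
  nb #..: next=#  (t=0,i=5, bit4=1)
  nb .##: next=.  (t=0,i=7, bit3=0)
  nb .#.: next=.  (t=0,i=2, bit2=0)
  nb ..#: next=.  (t=0,i=1, bit1=0)
  nb ...: next=#  (t=0,i=0, bit0=1)
  bits 01110001 = 113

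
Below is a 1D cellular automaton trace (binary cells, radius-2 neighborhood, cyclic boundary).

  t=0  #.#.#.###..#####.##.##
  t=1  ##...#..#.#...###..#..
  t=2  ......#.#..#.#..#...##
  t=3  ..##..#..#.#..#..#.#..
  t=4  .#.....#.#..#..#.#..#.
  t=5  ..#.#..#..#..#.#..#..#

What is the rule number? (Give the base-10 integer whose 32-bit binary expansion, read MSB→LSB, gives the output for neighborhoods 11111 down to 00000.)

2080901929

  nb #####: next=.  (t=0,i=13, bit31=0)
  nb ####.: next=#  (t=0,i=14, bit30=1)
  nb ###.#: next=#  (t=0,i=0, bit29=1)
  nb ###..: next=#  (t=0,i=8, bit28=1)
  nb ##.##: next=#  (t=0,i=16, bit27=1)
  nb ##.#.: next=#  (t=0,i=1, bit26=1)
  nb ##..#: next=.  (t=0,i=9, bit25=0)
  nb ##...: next=.  (t=1,i=2, bit24=0)
  nb #.###: next=.  (t=0,i=6, bit23=0)
  nb #.##.: next=.  (t=0,i=17, bit22=0)
  nb #.#.#: next=.  (t=0,i=2, bit21=0)
  nb #.#..: next=.  (t=1,i=10, bit20=0)
  nb #..##: next=#  (t=0,i=10, bit19=1)
  nb #..#.: next=.  (t=1,i=7, bit18=0)
  nb #...#: next=.  (t=1,i=3, bit17=0)
  nb #....: next=.  (t=2,i=1, bit16=0)
  nb .####: next=.  (t=0,i=12, bit15=0)
  nb .###.: next=.  (t=0,i=7, bit14=0)
  nb .##.#: next=.  (t=0,i=18, bit13=0)
  nb .##..: next=.  (t=1,i=1, bit12=0)
  nb .#.##: next=#  (t=0,i=5, bit11=1)
  nb .#.#.: next=.  (t=0,i=3, bit10=0)
  nb .#..#: next=#  (t=1,i=6, bit9=1)
  nb .#...: next=#  (t=1,i=11, bit8=1)
  nb ..###: next=.  (t=0,i=11, bit7=0)
  nb ..##.: next=.  (t=1,i=0, bit6=0)
  nb ..#.#: next=#  (t=1,i=8, bit5=1)
  nb ..#..: next=.  (t=1,i=5, bit4=0)
  nb ...##: next=#  (t=1,i=13, bit3=1)
  nb ...#.: next=.  (t=1,i=4, bit2=0)
  nb ....#: next=.  (t=2,i=4, bit1=0)
  nb .....: next=#  (t=2,i=2, bit0=1)
  bits 01111100000010000000101100101001 = 2080901929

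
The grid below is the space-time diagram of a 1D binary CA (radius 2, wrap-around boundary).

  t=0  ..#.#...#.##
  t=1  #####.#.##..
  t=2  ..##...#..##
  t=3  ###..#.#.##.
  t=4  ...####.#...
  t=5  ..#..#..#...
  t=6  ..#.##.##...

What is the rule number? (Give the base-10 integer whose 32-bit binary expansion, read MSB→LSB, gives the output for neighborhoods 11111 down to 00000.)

  nb #####: next=#  (t=1,i=2, bit31=1)
  nb ####.: next=#  (t=1,i=3, bit30=1)
  nb ###.#: next=.  (t=1,i=4, bit29=0)
  nb ###..: next=.  (t=3,i=2, bit28=0)
  nb ##.##: next=.  (t=3,i=11, bit27=0)
  nb ##.#.: next=.  (t=1,i=5, bit26=0)
  nb ##..#: next=#  (t=0,i=0, bit25=1)
  nb ##...: next=.  (t=2,i=4, bit24=0)
  nb #.###: next=.  (t=3,i=0, bit23=0)
  nb #.##.: next=.  (t=0,i=10, bit22=0)
  nb #.#.#: next=.  (t=1,i=6, bit21=0)
  nb #.#..: next=#  (t=0,i=4, bit20=1)
  nb #..##: next=#  (t=1,i=11, bit19=1)
  nb #..#.: next=#  (t=0,i=1, bit18=1)
  nb #...#: next=#  (t=0,i=6, bit17=1)
  nb #....: next=.  (t=4,i=10, bit16=0)
  nb .####: next=.  (t=1,i=1, bit15=0)
  nb .###.: next=.  (t=3,i=1, bit14=0)
  nb .##.#: next=.  (t=3,i=10, bit13=0)
  nb .##..: next=.  (t=0,i=11, bit12=0)
  nb .#.##: next=#  (t=0,i=9, bit11=1)
  nb .#.#.: next=#  (t=0,i=3, bit10=1)
  nb .#..#: next=.  (t=2,i=8, bit9=0)
  nb .#...: next=.  (t=0,i=5, bit8=0)
  nb ..###: next=.  (t=1,i=0, bit7=0)
  nb ..##.: next=#  (t=2,i=2, bit6=1)
  nb ..#.#: next=#  (t=0,i=2, bit5=1)
  nb ..#..: next=#  (t=2,i=7, bit4=1)
  nb ...##: next=#  (t=4,i=2, bit3=1)
  nb ...#.: next=.  (t=0,i=7, bit2=0)
  nb ....#: next=.  (t=4,i=1, bit1=0)
  nb .....: next=.  (t=4,i=0, bit0=0)
  bits 11000010000111100000110001111000 = 3256749176

3256749176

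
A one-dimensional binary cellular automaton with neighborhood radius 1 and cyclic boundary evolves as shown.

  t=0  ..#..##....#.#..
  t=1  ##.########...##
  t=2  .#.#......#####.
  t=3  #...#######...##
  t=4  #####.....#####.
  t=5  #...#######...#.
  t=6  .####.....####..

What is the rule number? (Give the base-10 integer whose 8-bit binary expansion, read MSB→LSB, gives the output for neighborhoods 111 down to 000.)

  [7] ### => .  t=1,i=0
  [6] ##. => #  t=0,i=6
  [5] #.# => .  t=0,i=12
  [4] #.. => #  t=0,i=3
  [3] .## => #  t=0,i=5
  [2] .#. => .  t=0,i=2
  [1] ..# => #  t=0,i=1
  [0] ... => #  t=0,i=0
  bits 01011011 = 91

91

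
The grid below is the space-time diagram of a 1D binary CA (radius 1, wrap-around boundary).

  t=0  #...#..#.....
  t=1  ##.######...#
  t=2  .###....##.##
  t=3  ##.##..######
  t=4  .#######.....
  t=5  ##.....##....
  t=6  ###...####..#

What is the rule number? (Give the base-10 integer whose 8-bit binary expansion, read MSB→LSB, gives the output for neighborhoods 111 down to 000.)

126

  nb ###: next=.  (t=1,i=0, bit7=0)
  nb ##.: next=#  (t=1,i=1, bit6=1)
  nb #.#: next=#  (t=1,i=2, bit5=1)
  nb #..: next=#  (t=0,i=1, bit4=1)
  nb .##: next=#  (t=1,i=3, bit3=1)
  nb .#.: next=#  (t=0,i=0, bit2=1)
  nb ..#: next=#  (t=0,i=3, bit1=1)
  nb ...: next=.  (t=0,i=2, bit0=0)
  bits 01111110 = 126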